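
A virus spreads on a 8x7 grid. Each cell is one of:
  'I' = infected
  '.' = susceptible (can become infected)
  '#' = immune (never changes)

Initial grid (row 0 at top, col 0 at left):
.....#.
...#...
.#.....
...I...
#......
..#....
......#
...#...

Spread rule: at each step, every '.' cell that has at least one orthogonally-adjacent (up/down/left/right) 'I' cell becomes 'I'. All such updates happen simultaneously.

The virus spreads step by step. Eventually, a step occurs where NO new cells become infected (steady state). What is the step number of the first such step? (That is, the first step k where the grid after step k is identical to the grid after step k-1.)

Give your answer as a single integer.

Answer: 8

Derivation:
Step 0 (initial): 1 infected
Step 1: +4 new -> 5 infected
Step 2: +7 new -> 12 infected
Step 3: +9 new -> 21 infected
Step 4: +11 new -> 32 infected
Step 5: +10 new -> 42 infected
Step 6: +5 new -> 47 infected
Step 7: +2 new -> 49 infected
Step 8: +0 new -> 49 infected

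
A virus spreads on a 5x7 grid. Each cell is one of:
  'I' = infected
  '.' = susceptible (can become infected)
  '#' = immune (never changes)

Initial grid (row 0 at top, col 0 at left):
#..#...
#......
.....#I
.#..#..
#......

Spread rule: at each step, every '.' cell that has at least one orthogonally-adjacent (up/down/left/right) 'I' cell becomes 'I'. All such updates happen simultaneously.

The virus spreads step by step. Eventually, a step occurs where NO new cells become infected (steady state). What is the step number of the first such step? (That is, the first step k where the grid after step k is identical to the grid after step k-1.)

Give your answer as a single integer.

Step 0 (initial): 1 infected
Step 1: +2 new -> 3 infected
Step 2: +4 new -> 7 infected
Step 3: +3 new -> 10 infected
Step 4: +4 new -> 14 infected
Step 5: +3 new -> 17 infected
Step 6: +5 new -> 22 infected
Step 7: +4 new -> 26 infected
Step 8: +1 new -> 27 infected
Step 9: +1 new -> 28 infected
Step 10: +0 new -> 28 infected

Answer: 10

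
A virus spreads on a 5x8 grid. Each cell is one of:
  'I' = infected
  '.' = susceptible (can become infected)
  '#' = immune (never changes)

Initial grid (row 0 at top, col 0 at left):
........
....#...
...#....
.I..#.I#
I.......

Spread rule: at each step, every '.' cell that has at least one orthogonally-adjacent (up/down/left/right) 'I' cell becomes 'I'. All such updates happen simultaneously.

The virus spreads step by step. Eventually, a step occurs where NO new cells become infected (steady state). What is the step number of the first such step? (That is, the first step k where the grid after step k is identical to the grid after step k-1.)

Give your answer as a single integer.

Answer: 6

Derivation:
Step 0 (initial): 3 infected
Step 1: +7 new -> 10 infected
Step 2: +10 new -> 20 infected
Step 3: +9 new -> 29 infected
Step 4: +5 new -> 34 infected
Step 5: +2 new -> 36 infected
Step 6: +0 new -> 36 infected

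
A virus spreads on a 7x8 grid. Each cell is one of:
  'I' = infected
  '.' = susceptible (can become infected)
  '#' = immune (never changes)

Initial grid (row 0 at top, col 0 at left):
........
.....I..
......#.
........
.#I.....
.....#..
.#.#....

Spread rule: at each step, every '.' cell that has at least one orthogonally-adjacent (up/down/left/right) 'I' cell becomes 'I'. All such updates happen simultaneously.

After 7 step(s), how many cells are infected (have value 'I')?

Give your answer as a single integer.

Answer: 51

Derivation:
Step 0 (initial): 2 infected
Step 1: +7 new -> 9 infected
Step 2: +13 new -> 22 infected
Step 3: +12 new -> 34 infected
Step 4: +8 new -> 42 infected
Step 5: +5 new -> 47 infected
Step 6: +3 new -> 50 infected
Step 7: +1 new -> 51 infected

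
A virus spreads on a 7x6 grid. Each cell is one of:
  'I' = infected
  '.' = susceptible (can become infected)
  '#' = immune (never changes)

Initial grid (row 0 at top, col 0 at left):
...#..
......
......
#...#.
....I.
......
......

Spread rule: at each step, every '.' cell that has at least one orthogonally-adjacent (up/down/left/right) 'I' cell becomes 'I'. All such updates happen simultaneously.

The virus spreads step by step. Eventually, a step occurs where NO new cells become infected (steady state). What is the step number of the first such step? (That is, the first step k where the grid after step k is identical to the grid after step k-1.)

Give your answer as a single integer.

Step 0 (initial): 1 infected
Step 1: +3 new -> 4 infected
Step 2: +6 new -> 10 infected
Step 3: +7 new -> 17 infected
Step 4: +8 new -> 25 infected
Step 5: +6 new -> 31 infected
Step 6: +5 new -> 36 infected
Step 7: +2 new -> 38 infected
Step 8: +1 new -> 39 infected
Step 9: +0 new -> 39 infected

Answer: 9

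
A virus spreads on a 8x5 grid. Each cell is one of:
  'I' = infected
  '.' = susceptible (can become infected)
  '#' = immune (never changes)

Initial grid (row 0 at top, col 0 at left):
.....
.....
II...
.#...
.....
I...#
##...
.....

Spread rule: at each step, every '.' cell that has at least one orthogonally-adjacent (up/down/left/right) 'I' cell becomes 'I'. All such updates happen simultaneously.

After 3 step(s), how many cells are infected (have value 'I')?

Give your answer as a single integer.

Answer: 23

Derivation:
Step 0 (initial): 3 infected
Step 1: +6 new -> 9 infected
Step 2: +7 new -> 16 infected
Step 3: +7 new -> 23 infected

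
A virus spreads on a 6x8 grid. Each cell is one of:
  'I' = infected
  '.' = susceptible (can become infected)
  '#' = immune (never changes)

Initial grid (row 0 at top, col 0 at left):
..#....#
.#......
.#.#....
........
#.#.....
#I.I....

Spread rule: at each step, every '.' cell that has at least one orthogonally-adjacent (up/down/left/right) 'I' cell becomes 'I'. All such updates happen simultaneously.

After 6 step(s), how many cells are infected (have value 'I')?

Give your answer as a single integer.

Answer: 33

Derivation:
Step 0 (initial): 2 infected
Step 1: +4 new -> 6 infected
Step 2: +4 new -> 10 infected
Step 3: +5 new -> 15 infected
Step 4: +6 new -> 21 infected
Step 5: +6 new -> 27 infected
Step 6: +6 new -> 33 infected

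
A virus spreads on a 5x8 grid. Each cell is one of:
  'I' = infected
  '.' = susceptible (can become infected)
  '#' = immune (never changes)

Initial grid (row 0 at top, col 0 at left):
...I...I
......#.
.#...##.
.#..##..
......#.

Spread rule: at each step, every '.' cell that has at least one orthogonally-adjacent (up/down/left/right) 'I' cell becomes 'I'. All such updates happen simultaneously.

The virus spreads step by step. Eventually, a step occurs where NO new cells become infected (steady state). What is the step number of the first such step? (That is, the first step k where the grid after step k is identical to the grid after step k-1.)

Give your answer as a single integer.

Step 0 (initial): 2 infected
Step 1: +5 new -> 7 infected
Step 2: +6 new -> 13 infected
Step 3: +7 new -> 20 infected
Step 4: +5 new -> 25 infected
Step 5: +3 new -> 28 infected
Step 6: +3 new -> 31 infected
Step 7: +1 new -> 32 infected
Step 8: +0 new -> 32 infected

Answer: 8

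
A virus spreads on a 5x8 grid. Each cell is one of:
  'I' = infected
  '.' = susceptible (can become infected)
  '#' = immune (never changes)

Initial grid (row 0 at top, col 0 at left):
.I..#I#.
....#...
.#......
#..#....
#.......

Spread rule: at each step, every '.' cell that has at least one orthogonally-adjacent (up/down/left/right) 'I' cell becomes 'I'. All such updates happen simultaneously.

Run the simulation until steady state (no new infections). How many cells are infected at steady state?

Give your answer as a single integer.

Answer: 33

Derivation:
Step 0 (initial): 2 infected
Step 1: +4 new -> 6 infected
Step 2: +5 new -> 11 infected
Step 3: +7 new -> 18 infected
Step 4: +7 new -> 25 infected
Step 5: +5 new -> 30 infected
Step 6: +3 new -> 33 infected
Step 7: +0 new -> 33 infected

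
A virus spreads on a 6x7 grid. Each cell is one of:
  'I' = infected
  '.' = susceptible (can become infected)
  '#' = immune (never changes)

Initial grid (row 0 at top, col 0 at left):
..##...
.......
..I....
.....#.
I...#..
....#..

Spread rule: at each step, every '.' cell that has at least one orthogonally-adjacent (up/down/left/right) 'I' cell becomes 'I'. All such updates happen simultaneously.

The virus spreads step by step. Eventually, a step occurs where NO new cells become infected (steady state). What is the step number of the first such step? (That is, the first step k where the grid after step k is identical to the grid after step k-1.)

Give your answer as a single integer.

Step 0 (initial): 2 infected
Step 1: +7 new -> 9 infected
Step 2: +8 new -> 17 infected
Step 3: +7 new -> 24 infected
Step 4: +5 new -> 29 infected
Step 5: +3 new -> 32 infected
Step 6: +2 new -> 34 infected
Step 7: +2 new -> 36 infected
Step 8: +1 new -> 37 infected
Step 9: +0 new -> 37 infected

Answer: 9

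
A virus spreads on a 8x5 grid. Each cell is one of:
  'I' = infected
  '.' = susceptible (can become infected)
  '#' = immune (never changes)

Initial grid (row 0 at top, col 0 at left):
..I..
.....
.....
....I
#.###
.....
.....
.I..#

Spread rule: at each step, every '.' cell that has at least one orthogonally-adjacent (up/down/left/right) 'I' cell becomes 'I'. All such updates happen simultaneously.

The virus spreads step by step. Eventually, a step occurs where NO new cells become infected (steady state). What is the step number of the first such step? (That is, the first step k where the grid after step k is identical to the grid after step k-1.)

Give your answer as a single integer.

Answer: 6

Derivation:
Step 0 (initial): 3 infected
Step 1: +8 new -> 11 infected
Step 2: +12 new -> 23 infected
Step 3: +7 new -> 30 infected
Step 4: +4 new -> 34 infected
Step 5: +1 new -> 35 infected
Step 6: +0 new -> 35 infected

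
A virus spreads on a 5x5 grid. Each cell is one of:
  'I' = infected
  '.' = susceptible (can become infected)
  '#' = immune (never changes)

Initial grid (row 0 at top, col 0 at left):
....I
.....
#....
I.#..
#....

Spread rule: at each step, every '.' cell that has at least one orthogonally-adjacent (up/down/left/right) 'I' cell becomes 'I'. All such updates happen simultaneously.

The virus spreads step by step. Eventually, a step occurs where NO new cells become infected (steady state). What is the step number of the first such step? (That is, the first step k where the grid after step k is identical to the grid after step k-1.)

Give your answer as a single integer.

Answer: 5

Derivation:
Step 0 (initial): 2 infected
Step 1: +3 new -> 5 infected
Step 2: +5 new -> 10 infected
Step 3: +7 new -> 17 infected
Step 4: +5 new -> 22 infected
Step 5: +0 new -> 22 infected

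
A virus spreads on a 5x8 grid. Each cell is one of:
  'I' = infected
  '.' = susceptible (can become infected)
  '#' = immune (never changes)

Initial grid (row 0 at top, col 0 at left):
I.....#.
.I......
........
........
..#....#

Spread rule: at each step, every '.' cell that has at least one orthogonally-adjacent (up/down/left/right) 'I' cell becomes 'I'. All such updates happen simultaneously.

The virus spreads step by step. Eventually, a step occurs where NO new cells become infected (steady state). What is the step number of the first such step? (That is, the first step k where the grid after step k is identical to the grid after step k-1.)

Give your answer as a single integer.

Step 0 (initial): 2 infected
Step 1: +4 new -> 6 infected
Step 2: +5 new -> 11 infected
Step 3: +6 new -> 17 infected
Step 4: +5 new -> 22 infected
Step 5: +5 new -> 27 infected
Step 6: +4 new -> 31 infected
Step 7: +4 new -> 35 infected
Step 8: +2 new -> 37 infected
Step 9: +0 new -> 37 infected

Answer: 9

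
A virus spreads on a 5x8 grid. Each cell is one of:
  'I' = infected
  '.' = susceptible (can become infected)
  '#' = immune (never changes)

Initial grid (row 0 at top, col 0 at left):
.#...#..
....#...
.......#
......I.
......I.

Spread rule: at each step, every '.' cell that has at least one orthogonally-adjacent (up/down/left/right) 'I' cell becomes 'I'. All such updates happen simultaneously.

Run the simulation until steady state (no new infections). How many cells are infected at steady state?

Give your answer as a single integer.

Step 0 (initial): 2 infected
Step 1: +5 new -> 7 infected
Step 2: +4 new -> 11 infected
Step 3: +6 new -> 17 infected
Step 4: +4 new -> 21 infected
Step 5: +4 new -> 25 infected
Step 6: +5 new -> 30 infected
Step 7: +4 new -> 34 infected
Step 8: +1 new -> 35 infected
Step 9: +1 new -> 36 infected
Step 10: +0 new -> 36 infected

Answer: 36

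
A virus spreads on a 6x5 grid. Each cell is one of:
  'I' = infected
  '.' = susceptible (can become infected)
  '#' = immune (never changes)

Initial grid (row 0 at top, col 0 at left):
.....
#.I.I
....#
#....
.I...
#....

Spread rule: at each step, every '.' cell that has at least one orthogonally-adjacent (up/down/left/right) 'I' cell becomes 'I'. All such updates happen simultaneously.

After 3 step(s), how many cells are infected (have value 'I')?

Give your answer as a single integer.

Answer: 24

Derivation:
Step 0 (initial): 3 infected
Step 1: +9 new -> 12 infected
Step 2: +7 new -> 19 infected
Step 3: +5 new -> 24 infected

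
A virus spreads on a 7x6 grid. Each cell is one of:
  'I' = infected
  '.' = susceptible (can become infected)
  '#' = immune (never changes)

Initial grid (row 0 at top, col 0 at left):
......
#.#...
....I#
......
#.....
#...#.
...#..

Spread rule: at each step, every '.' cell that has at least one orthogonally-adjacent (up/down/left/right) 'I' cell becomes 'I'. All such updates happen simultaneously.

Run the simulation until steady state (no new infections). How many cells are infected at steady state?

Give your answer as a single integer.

Step 0 (initial): 1 infected
Step 1: +3 new -> 4 infected
Step 2: +7 new -> 11 infected
Step 3: +6 new -> 17 infected
Step 4: +7 new -> 24 infected
Step 5: +5 new -> 29 infected
Step 6: +4 new -> 33 infected
Step 7: +1 new -> 34 infected
Step 8: +1 new -> 35 infected
Step 9: +0 new -> 35 infected

Answer: 35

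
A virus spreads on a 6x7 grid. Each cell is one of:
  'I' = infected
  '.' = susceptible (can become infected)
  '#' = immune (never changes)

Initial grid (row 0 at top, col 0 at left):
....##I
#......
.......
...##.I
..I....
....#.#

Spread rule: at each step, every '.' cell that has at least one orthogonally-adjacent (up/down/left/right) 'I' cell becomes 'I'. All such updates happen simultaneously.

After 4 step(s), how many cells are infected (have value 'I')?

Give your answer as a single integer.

Answer: 32

Derivation:
Step 0 (initial): 3 infected
Step 1: +8 new -> 11 infected
Step 2: +9 new -> 20 infected
Step 3: +8 new -> 28 infected
Step 4: +4 new -> 32 infected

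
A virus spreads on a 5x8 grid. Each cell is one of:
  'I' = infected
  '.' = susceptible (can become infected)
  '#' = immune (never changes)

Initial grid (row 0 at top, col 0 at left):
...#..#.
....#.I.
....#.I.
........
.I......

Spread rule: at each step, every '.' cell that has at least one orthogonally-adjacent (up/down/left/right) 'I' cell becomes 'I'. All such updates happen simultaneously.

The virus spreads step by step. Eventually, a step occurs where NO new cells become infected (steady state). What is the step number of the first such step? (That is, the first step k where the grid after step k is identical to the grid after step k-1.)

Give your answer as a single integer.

Step 0 (initial): 3 infected
Step 1: +8 new -> 11 infected
Step 2: +9 new -> 20 infected
Step 3: +9 new -> 29 infected
Step 4: +4 new -> 33 infected
Step 5: +3 new -> 36 infected
Step 6: +0 new -> 36 infected

Answer: 6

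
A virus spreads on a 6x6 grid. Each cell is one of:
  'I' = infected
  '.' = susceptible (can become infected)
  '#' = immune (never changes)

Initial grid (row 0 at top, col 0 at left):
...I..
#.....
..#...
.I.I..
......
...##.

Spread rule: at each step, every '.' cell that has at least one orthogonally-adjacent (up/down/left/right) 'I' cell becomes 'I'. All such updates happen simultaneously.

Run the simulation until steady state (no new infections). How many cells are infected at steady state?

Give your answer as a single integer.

Step 0 (initial): 3 infected
Step 1: +10 new -> 13 infected
Step 2: +12 new -> 25 infected
Step 3: +6 new -> 31 infected
Step 4: +1 new -> 32 infected
Step 5: +0 new -> 32 infected

Answer: 32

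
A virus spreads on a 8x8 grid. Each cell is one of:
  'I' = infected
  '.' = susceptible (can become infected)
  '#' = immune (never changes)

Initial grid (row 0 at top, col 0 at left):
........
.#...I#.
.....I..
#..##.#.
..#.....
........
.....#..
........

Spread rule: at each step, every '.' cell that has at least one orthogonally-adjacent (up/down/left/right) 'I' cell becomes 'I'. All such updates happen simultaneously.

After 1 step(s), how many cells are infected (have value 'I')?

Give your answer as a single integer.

Step 0 (initial): 2 infected
Step 1: +5 new -> 7 infected

Answer: 7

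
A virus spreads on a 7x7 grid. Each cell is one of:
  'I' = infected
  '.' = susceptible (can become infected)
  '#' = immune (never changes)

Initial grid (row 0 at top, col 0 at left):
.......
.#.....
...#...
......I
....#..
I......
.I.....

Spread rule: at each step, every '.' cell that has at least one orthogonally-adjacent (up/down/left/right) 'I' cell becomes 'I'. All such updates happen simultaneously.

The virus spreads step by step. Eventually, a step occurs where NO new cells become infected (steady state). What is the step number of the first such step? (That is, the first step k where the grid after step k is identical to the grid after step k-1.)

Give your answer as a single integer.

Step 0 (initial): 3 infected
Step 1: +7 new -> 10 infected
Step 2: +9 new -> 19 infected
Step 3: +11 new -> 30 infected
Step 4: +8 new -> 38 infected
Step 5: +4 new -> 42 infected
Step 6: +3 new -> 45 infected
Step 7: +1 new -> 46 infected
Step 8: +0 new -> 46 infected

Answer: 8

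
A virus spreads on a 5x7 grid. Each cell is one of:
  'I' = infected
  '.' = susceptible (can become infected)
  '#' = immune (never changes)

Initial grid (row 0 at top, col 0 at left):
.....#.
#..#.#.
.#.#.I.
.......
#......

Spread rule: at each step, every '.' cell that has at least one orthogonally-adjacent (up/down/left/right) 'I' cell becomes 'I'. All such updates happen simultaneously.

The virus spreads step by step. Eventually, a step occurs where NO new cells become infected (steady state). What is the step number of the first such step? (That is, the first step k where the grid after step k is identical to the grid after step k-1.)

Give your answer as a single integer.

Step 0 (initial): 1 infected
Step 1: +3 new -> 4 infected
Step 2: +5 new -> 9 infected
Step 3: +5 new -> 14 infected
Step 4: +3 new -> 17 infected
Step 5: +4 new -> 21 infected
Step 6: +4 new -> 25 infected
Step 7: +3 new -> 28 infected
Step 8: +0 new -> 28 infected

Answer: 8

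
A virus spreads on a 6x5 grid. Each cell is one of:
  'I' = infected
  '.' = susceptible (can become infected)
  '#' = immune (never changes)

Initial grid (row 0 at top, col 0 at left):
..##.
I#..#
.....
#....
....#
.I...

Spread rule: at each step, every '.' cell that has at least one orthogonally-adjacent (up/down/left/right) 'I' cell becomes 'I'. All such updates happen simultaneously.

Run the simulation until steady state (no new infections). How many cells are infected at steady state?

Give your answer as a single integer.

Step 0 (initial): 2 infected
Step 1: +5 new -> 7 infected
Step 2: +6 new -> 13 infected
Step 3: +4 new -> 17 infected
Step 4: +3 new -> 20 infected
Step 5: +3 new -> 23 infected
Step 6: +0 new -> 23 infected

Answer: 23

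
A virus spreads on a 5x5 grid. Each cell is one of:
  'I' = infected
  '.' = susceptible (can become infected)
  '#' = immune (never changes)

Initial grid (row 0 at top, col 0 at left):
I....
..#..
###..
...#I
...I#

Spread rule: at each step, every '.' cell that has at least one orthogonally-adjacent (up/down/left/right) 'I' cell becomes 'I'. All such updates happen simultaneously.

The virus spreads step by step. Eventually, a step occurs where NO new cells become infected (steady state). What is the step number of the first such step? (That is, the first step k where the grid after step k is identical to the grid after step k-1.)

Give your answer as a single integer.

Answer: 5

Derivation:
Step 0 (initial): 3 infected
Step 1: +4 new -> 7 infected
Step 2: +6 new -> 13 infected
Step 3: +5 new -> 18 infected
Step 4: +1 new -> 19 infected
Step 5: +0 new -> 19 infected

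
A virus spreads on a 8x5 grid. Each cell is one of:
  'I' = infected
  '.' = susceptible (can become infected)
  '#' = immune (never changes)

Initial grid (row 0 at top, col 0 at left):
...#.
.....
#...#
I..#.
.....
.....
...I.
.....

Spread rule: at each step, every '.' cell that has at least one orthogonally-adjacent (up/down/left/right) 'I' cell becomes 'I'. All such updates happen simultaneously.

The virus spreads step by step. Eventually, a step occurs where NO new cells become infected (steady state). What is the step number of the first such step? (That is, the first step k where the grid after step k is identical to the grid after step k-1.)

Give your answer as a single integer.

Step 0 (initial): 2 infected
Step 1: +6 new -> 8 infected
Step 2: +10 new -> 18 infected
Step 3: +7 new -> 25 infected
Step 4: +6 new -> 31 infected
Step 5: +3 new -> 34 infected
Step 6: +1 new -> 35 infected
Step 7: +1 new -> 36 infected
Step 8: +0 new -> 36 infected

Answer: 8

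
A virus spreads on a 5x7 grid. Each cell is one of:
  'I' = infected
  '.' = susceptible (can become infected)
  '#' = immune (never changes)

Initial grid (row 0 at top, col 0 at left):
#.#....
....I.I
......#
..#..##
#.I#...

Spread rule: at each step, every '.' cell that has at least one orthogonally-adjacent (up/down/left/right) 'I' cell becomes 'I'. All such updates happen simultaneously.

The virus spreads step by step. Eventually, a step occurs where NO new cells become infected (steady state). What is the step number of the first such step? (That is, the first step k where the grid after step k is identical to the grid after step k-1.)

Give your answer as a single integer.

Step 0 (initial): 3 infected
Step 1: +6 new -> 9 infected
Step 2: +7 new -> 16 infected
Step 3: +6 new -> 22 infected
Step 4: +4 new -> 26 infected
Step 5: +1 new -> 27 infected
Step 6: +0 new -> 27 infected

Answer: 6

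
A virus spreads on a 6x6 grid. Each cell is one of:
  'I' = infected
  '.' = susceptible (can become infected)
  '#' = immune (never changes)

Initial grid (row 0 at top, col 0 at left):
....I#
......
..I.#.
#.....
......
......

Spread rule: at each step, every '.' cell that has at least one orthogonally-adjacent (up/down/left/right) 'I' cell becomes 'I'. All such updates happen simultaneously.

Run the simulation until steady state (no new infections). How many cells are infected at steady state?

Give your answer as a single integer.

Answer: 33

Derivation:
Step 0 (initial): 2 infected
Step 1: +6 new -> 8 infected
Step 2: +8 new -> 16 infected
Step 3: +7 new -> 23 infected
Step 4: +6 new -> 29 infected
Step 5: +3 new -> 32 infected
Step 6: +1 new -> 33 infected
Step 7: +0 new -> 33 infected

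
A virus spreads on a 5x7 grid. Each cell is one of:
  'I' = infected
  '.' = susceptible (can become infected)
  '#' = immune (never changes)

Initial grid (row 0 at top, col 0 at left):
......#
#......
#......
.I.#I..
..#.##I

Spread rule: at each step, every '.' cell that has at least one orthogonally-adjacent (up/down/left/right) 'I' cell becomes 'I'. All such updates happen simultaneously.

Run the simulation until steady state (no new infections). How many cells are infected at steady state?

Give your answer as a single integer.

Answer: 27

Derivation:
Step 0 (initial): 3 infected
Step 1: +7 new -> 10 infected
Step 2: +7 new -> 17 infected
Step 3: +6 new -> 23 infected
Step 4: +4 new -> 27 infected
Step 5: +0 new -> 27 infected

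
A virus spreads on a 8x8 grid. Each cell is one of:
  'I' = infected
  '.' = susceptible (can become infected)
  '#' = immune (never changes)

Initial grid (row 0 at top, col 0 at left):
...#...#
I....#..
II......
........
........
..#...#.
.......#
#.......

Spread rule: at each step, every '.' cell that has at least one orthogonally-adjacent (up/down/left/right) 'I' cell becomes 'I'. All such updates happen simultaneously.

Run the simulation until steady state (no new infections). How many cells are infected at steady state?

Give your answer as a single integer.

Step 0 (initial): 3 infected
Step 1: +5 new -> 8 infected
Step 2: +6 new -> 14 infected
Step 3: +7 new -> 21 infected
Step 4: +6 new -> 27 infected
Step 5: +7 new -> 34 infected
Step 6: +8 new -> 42 infected
Step 7: +7 new -> 49 infected
Step 8: +3 new -> 52 infected
Step 9: +3 new -> 55 infected
Step 10: +1 new -> 56 infected
Step 11: +1 new -> 57 infected
Step 12: +0 new -> 57 infected

Answer: 57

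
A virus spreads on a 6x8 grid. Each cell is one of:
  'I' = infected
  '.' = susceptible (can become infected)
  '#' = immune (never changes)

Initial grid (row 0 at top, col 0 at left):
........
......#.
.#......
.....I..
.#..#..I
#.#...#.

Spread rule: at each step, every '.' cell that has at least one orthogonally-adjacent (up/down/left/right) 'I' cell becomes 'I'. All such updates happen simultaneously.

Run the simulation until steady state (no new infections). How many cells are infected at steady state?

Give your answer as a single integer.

Step 0 (initial): 2 infected
Step 1: +7 new -> 9 infected
Step 2: +6 new -> 15 infected
Step 3: +7 new -> 22 infected
Step 4: +8 new -> 30 infected
Step 5: +3 new -> 33 infected
Step 6: +4 new -> 37 infected
Step 7: +2 new -> 39 infected
Step 8: +1 new -> 40 infected
Step 9: +0 new -> 40 infected

Answer: 40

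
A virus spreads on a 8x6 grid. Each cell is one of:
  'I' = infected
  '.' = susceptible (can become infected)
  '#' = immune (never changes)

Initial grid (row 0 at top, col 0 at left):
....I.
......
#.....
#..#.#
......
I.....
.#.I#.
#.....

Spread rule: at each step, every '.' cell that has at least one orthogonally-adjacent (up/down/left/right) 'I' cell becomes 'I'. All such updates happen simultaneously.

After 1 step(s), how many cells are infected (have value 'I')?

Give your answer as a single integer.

Answer: 12

Derivation:
Step 0 (initial): 3 infected
Step 1: +9 new -> 12 infected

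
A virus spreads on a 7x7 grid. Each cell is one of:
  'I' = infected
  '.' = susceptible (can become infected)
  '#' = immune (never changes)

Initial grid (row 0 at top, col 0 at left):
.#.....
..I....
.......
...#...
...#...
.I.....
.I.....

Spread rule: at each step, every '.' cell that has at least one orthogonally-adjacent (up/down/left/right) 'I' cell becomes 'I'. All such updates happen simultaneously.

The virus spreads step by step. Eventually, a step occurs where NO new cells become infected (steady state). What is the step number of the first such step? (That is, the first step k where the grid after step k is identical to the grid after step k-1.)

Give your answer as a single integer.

Answer: 7

Derivation:
Step 0 (initial): 3 infected
Step 1: +9 new -> 12 infected
Step 2: +11 new -> 23 infected
Step 3: +8 new -> 31 infected
Step 4: +7 new -> 38 infected
Step 5: +6 new -> 44 infected
Step 6: +2 new -> 46 infected
Step 7: +0 new -> 46 infected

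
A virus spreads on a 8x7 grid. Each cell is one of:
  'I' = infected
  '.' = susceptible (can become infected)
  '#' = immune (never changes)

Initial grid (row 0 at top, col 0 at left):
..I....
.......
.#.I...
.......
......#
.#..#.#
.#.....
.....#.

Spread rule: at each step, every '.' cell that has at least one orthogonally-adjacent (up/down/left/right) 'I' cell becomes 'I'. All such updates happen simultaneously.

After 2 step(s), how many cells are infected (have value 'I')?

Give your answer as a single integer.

Answer: 17

Derivation:
Step 0 (initial): 2 infected
Step 1: +7 new -> 9 infected
Step 2: +8 new -> 17 infected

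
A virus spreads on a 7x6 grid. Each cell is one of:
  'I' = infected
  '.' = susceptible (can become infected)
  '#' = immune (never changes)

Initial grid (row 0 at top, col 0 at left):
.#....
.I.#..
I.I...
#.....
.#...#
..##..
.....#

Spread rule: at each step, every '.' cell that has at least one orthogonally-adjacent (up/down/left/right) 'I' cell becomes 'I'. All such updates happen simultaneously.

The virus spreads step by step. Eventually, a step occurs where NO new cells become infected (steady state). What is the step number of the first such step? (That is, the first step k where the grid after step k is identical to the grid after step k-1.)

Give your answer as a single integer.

Answer: 13

Derivation:
Step 0 (initial): 3 infected
Step 1: +5 new -> 8 infected
Step 2: +6 new -> 14 infected
Step 3: +5 new -> 19 infected
Step 4: +4 new -> 23 infected
Step 5: +2 new -> 25 infected
Step 6: +2 new -> 27 infected
Step 7: +1 new -> 28 infected
Step 8: +1 new -> 29 infected
Step 9: +1 new -> 30 infected
Step 10: +2 new -> 32 infected
Step 11: +1 new -> 33 infected
Step 12: +1 new -> 34 infected
Step 13: +0 new -> 34 infected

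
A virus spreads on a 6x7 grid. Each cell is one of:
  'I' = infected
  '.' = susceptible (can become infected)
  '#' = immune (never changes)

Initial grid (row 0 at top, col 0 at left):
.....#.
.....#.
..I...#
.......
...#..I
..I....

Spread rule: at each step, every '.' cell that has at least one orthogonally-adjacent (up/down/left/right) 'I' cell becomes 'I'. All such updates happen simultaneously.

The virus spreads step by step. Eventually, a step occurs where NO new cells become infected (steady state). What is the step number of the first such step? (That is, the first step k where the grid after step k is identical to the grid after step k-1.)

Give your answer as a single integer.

Step 0 (initial): 3 infected
Step 1: +10 new -> 13 infected
Step 2: +13 new -> 26 infected
Step 3: +8 new -> 34 infected
Step 4: +2 new -> 36 infected
Step 5: +0 new -> 36 infected

Answer: 5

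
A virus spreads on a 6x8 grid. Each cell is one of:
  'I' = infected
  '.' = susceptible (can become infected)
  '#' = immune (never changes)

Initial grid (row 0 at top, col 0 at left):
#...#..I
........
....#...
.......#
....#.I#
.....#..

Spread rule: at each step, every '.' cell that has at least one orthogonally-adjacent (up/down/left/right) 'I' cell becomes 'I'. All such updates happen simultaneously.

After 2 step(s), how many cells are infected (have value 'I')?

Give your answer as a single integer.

Step 0 (initial): 2 infected
Step 1: +5 new -> 7 infected
Step 2: +6 new -> 13 infected

Answer: 13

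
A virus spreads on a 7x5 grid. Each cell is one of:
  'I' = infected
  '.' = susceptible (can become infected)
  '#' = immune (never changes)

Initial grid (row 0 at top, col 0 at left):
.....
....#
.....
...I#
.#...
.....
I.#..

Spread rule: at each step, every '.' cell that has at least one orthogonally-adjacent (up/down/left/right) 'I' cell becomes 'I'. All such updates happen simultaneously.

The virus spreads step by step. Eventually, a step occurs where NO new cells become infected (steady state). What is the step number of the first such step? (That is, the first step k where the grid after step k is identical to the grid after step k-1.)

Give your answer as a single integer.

Step 0 (initial): 2 infected
Step 1: +5 new -> 7 infected
Step 2: +9 new -> 16 infected
Step 3: +7 new -> 23 infected
Step 4: +5 new -> 28 infected
Step 5: +2 new -> 30 infected
Step 6: +1 new -> 31 infected
Step 7: +0 new -> 31 infected

Answer: 7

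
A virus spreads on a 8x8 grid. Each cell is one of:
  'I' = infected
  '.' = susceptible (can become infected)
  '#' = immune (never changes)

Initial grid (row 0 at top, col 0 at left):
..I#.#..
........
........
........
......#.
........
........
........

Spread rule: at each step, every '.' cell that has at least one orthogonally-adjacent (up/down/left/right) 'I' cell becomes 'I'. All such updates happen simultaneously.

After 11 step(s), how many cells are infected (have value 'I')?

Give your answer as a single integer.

Step 0 (initial): 1 infected
Step 1: +2 new -> 3 infected
Step 2: +4 new -> 7 infected
Step 3: +5 new -> 12 infected
Step 4: +7 new -> 19 infected
Step 5: +7 new -> 26 infected
Step 6: +9 new -> 35 infected
Step 7: +9 new -> 44 infected
Step 8: +6 new -> 50 infected
Step 9: +5 new -> 55 infected
Step 10: +3 new -> 58 infected
Step 11: +2 new -> 60 infected

Answer: 60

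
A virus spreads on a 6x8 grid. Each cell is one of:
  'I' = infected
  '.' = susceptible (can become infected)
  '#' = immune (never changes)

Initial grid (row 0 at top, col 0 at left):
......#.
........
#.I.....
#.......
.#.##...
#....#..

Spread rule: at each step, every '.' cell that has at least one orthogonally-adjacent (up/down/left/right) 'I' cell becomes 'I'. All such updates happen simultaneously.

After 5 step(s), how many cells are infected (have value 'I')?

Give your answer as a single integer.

Answer: 32

Derivation:
Step 0 (initial): 1 infected
Step 1: +4 new -> 5 infected
Step 2: +7 new -> 12 infected
Step 3: +7 new -> 19 infected
Step 4: +7 new -> 26 infected
Step 5: +6 new -> 32 infected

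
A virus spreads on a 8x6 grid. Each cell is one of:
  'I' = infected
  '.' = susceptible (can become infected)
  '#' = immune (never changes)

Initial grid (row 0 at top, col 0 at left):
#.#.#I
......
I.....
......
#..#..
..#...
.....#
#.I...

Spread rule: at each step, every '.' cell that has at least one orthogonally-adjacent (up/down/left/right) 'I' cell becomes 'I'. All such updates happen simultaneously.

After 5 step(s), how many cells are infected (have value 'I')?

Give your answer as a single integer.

Step 0 (initial): 3 infected
Step 1: +7 new -> 10 infected
Step 2: +8 new -> 18 infected
Step 3: +13 new -> 31 infected
Step 4: +7 new -> 38 infected
Step 5: +2 new -> 40 infected

Answer: 40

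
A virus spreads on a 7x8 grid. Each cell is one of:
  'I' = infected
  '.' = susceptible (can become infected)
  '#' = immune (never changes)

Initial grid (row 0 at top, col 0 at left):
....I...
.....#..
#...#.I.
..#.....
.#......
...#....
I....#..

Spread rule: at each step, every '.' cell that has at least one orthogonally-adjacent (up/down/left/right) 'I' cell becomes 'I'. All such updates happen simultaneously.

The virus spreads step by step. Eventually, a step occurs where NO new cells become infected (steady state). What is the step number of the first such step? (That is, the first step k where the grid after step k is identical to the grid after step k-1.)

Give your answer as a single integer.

Answer: 6

Derivation:
Step 0 (initial): 3 infected
Step 1: +9 new -> 12 infected
Step 2: +10 new -> 22 infected
Step 3: +11 new -> 33 infected
Step 4: +11 new -> 44 infected
Step 5: +5 new -> 49 infected
Step 6: +0 new -> 49 infected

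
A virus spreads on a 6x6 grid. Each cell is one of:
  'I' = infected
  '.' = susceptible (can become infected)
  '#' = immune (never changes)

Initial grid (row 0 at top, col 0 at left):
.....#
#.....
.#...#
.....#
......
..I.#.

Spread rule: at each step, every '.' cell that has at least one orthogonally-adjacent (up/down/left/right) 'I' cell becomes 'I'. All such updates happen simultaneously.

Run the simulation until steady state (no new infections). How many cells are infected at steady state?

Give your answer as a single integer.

Step 0 (initial): 1 infected
Step 1: +3 new -> 4 infected
Step 2: +4 new -> 8 infected
Step 3: +5 new -> 13 infected
Step 4: +5 new -> 18 infected
Step 5: +6 new -> 24 infected
Step 6: +3 new -> 27 infected
Step 7: +3 new -> 30 infected
Step 8: +0 new -> 30 infected

Answer: 30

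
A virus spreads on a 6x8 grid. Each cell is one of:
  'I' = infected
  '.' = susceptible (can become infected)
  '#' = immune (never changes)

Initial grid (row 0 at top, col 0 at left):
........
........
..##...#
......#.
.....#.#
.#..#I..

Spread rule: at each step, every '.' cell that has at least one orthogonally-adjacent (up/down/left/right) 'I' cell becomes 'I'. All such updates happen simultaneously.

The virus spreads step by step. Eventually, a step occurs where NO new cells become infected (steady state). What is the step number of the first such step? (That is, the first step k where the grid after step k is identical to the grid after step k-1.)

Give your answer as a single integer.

Step 0 (initial): 1 infected
Step 1: +1 new -> 2 infected
Step 2: +2 new -> 4 infected
Step 3: +0 new -> 4 infected

Answer: 3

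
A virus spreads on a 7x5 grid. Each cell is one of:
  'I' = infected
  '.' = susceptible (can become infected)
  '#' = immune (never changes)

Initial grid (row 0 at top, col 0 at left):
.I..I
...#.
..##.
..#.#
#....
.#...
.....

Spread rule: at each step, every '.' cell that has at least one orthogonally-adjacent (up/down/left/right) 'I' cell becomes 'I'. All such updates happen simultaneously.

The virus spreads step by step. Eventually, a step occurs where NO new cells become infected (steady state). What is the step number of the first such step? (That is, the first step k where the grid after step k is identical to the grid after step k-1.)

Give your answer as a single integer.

Step 0 (initial): 2 infected
Step 1: +5 new -> 7 infected
Step 2: +4 new -> 11 infected
Step 3: +2 new -> 13 infected
Step 4: +2 new -> 15 infected
Step 5: +1 new -> 16 infected
Step 6: +2 new -> 18 infected
Step 7: +4 new -> 22 infected
Step 8: +3 new -> 25 infected
Step 9: +2 new -> 27 infected
Step 10: +1 new -> 28 infected
Step 11: +0 new -> 28 infected

Answer: 11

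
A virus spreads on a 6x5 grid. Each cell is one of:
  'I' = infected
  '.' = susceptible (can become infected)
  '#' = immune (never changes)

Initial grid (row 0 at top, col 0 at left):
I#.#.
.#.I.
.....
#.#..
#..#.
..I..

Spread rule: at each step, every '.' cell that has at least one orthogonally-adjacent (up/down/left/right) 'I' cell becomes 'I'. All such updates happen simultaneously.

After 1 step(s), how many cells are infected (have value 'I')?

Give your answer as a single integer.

Answer: 10

Derivation:
Step 0 (initial): 3 infected
Step 1: +7 new -> 10 infected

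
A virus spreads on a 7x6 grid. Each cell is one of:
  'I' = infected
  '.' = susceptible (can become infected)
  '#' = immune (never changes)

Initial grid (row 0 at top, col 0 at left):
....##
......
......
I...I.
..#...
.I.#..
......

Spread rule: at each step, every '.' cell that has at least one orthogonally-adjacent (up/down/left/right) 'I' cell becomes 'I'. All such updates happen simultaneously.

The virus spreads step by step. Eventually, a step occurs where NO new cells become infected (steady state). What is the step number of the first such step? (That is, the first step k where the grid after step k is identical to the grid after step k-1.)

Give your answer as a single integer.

Step 0 (initial): 3 infected
Step 1: +11 new -> 14 infected
Step 2: +11 new -> 25 infected
Step 3: +8 new -> 33 infected
Step 4: +4 new -> 37 infected
Step 5: +1 new -> 38 infected
Step 6: +0 new -> 38 infected

Answer: 6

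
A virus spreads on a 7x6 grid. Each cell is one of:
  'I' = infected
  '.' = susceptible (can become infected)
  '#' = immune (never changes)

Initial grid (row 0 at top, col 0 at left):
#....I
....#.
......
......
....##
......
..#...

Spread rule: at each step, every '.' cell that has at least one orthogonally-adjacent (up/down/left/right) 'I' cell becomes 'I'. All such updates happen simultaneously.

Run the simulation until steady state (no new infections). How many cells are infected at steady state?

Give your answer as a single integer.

Answer: 37

Derivation:
Step 0 (initial): 1 infected
Step 1: +2 new -> 3 infected
Step 2: +2 new -> 5 infected
Step 3: +4 new -> 9 infected
Step 4: +4 new -> 13 infected
Step 5: +3 new -> 16 infected
Step 6: +4 new -> 20 infected
Step 7: +4 new -> 24 infected
Step 8: +5 new -> 29 infected
Step 9: +4 new -> 33 infected
Step 10: +3 new -> 36 infected
Step 11: +1 new -> 37 infected
Step 12: +0 new -> 37 infected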